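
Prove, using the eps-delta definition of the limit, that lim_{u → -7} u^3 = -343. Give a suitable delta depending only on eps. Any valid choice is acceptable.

delta = min(2, eps/193)

Fix eps > 0. We seek delta > 0 with 0 < |u + 7| < delta ⇒ |u^3 + 343| < eps.
Factor: u^3 + 343 = (u + 7)(u^2 - 7u + 49), so |u^3 + 343| = |u + 7|·|u^2 - 7u + 49|.
Restrict delta ≤ 2. Then |u + 7| < 2 gives |u| < 9, so by the triangle inequality |u^2 - 7u + 49| ≤ 9^2 + 7·9 + 49 = 193.
Hence |u^3 + 343| ≤ 193|u + 7|, which is < eps once |u + 7| < eps/193.
Take delta = min(2, eps/193). If 0 < |u + 7| < delta then both bounds hold and |u^3 + 343| ≤ 193|u + 7| < 193·(eps/193) = eps.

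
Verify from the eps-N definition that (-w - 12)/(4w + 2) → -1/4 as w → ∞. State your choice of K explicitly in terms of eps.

K = (23/8)/eps

Let eps > 0 be given. We seek K > 0 such that w > K implies |(-w - 12)/(4w + 2) + 1/4| < eps.
(-w - 12)/(4w + 2) + 1/4 = (4(-w - 12) − (-1)(4w + 2)) / (4(4w + 2)) = -46/(4(4w + 2)).
For w > 0 we have 4w + 2 > 4w, so |(-w - 12)/(4w + 2) + 1/4| = 46/(4(4w + 2)) < 46/(4·4w) = (23/8)/w.
Thus |(-w - 12)/(4w + 2) + 1/4| < eps whenever w > (23/8)/eps.
Take K = (23/8)/eps. If w > K then |(-w - 12)/(4w + 2) + 1/4| < (23/8)/w < eps.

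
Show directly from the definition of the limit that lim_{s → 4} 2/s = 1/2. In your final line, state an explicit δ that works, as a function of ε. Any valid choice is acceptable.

δ = min(2, 4ε)

Suppose ε > 0. We seek δ > 0 such that 0 < |s − 4| < δ implies |2/s − (1/2)| < ε.
|2/s − (1/2)| = 2·|4 − s|/(4·|s|) = 2|s − 4|/(4|s|).
Restrict δ ≤ 2. Then |s − 4| < 2 gives |s| > 2, so 4|s| > 8.
Then |2/s − (1/2)| < 2|s − 4|/8, which is < ε when |s − 4| < 4ε.
Take δ = min(2, 4ε). Then 0 < |s − 4| < δ gives both |s − 4| < 2 and |s − 4| < 4ε, so |2/s − (1/2)| < ε.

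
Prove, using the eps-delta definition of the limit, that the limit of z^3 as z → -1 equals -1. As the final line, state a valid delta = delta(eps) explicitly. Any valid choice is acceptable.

delta = min(1, eps/7)

Suppose eps > 0. We seek delta > 0 with 0 < |z + 1| < delta ⇒ |z^3 + 1| < eps.
Factor: z^3 + 1 = (z + 1)(z^2 - z + 1), so |z^3 + 1| = |z + 1|·|z^2 - z + 1|.
Restrict delta ≤ 1. Then |z + 1| < 1 gives |z| < 2, so by the triangle inequality |z^2 - z + 1| ≤ 2^2 + 2 + 1 = 7.
Hence |z^3 + 1| ≤ 7|z + 1|, which is < eps once |z + 1| < eps/7.
Take delta = min(1, eps/7). If 0 < |z + 1| < delta then both bounds hold and |z^3 + 1| ≤ 7|z + 1| < 7·(eps/7) = eps.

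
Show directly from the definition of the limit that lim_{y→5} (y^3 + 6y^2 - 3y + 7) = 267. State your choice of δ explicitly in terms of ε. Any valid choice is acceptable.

Let ε > 0 be given. We want δ > 0 such that 0 < |y − 5| < δ implies |(y^3 + 6y^2 - 3y + 7) − 267| < ε.
(y^3 + 6y^2 - 3y + 7) − 267 = y^3 + 6y^2 - 3y - 260 = (y − 5)(y^2 + 11y + 52).
So |(y^3 + 6y^2 - 3y + 7) − 267| = |y − 5|·|y^2 + 11y + 52|.
Assume first that |y − 5| < 2, so |y| < 7. Then |y^2 + 11y + 52| ≤ 7^2 + 11·7 + 52 = 178.
Hence |(y^3 + 6y^2 - 3y + 7) − 267| ≤ 178|y − 5| < ε provided |y − 5| < ε/178.
Take δ = min(2, ε/178). Then 0 < |y − 5| < δ gives both |y − 5| < 2 and |y − 5| < ε/178, so |(y^3 + 6y^2 - 3y + 7) − 267| < ε.

δ = min(2, ε/178)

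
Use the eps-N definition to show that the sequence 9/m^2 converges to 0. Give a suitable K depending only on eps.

Fix eps > 0. For m ≥ 1, |9/m^2 − 0| = 9/m^2.
9/m^2 < eps ⇔ m^2 > 9/eps ⇔ m > (9/eps)^{1/2}.
Take K = (9/eps)^{1/2}. Then m > K implies 9/m^2 < eps.

K = (9/eps)^{1/2}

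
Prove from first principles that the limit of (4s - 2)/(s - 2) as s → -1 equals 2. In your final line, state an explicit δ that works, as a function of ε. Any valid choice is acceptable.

δ = min(3/2, (3/4)ε)

Let ε > 0. We want δ > 0 with 0 < |s + 1| < δ ⇒ |(4s - 2)/(s - 2) − 2| < ε.
Combining over a common denominator, (4s - 2)/(s - 2) − 2 = [(4s - 2)·(-3) − (-6)·(s - 2)] / [(-3)·(s - 2)] = -6(s + 1) / ((-3)(s - 2)).
So |(4s - 2)/(s - 2) − 2| = 6|s + 1| / (3·|s − 2|).
Restrict δ ≤ 3/2. Then |s + 1| < 3/2 gives |s − 2| = |(s + 1) + (-3)| ≥ 3 − 3/2 = 3/2.
Hence |(4s - 2)/(s - 2) − 2| < 6|s + 1|/(3·(3/2)) = (4/3)|s + 1|, which is < ε once |s + 1| < (3/4)ε.
Take δ = min(3/2, (3/4)ε). Then 0 < |s + 1| < δ forces both bounds, so |(4s - 2)/(s - 2) − 2| < ε.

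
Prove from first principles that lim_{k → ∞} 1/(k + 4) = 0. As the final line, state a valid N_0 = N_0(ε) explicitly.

Let ε > 0 be given. For k ≥ 1, |1/(k + 4) − 0| = 1/(k + 4) ≤ 1/k.
We need 1/k < ε, i.e. k > 1/ε.
Take N_0 = 1/ε. If k > N_0 then |1/(k + 4)| ≤ 1/k < ε.

N_0 = 1/ε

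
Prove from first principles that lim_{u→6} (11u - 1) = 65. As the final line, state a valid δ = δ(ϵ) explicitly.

δ = ϵ/11

Let ϵ > 0 be given. We need δ > 0 so that 0 < |u − 6| < δ implies |(11u - 1) − 65| < ϵ.
|(11u - 1) − 65| = |11u - 66| = 11|u − 6|.
So 11|u − 6| < ϵ exactly when |u − 6| < ϵ/11.
Choosing δ = ϵ/11 gives |(11u - 1) − 65| = 11|u − 6| < ϵ whenever |u − 6| < δ.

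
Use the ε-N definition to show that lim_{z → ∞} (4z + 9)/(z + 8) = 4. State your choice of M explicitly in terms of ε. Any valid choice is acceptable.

Let ε > 0 be given. We seek M > 0 such that z > M implies |(4z + 9)/(z + 8) − 4| < ε.
(4z + 9)/(z + 8) − 4 = ((4z + 9) − 4(z + 8)) / ((z + 8)) = -23/((z + 8)).
For z > 0 we have z + 8 > z, so |(4z + 9)/(z + 8) − 4| = 23/((z + 8)) < 23/(z) = 23/z.
Thus |(4z + 9)/(z + 8) − 4| < ε whenever z > 23/ε.
Take M = 23/ε. If z > M then |(4z + 9)/(z + 8) − 4| < 23/z < ε.

M = 23/ε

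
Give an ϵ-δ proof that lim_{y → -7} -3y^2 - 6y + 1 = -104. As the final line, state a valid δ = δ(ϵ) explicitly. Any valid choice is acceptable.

Let ϵ > 0 be given. We want δ > 0 such that 0 < |y + 7| < δ implies |(-3y^2 - 6y + 1) + 104| < ϵ.
(-3y^2 - 6y + 1) + 104 = -3y^2 - 6y + 105 = (y + 7)(-3y + 15).
So |(-3y^2 - 6y + 1) + 104| = |y + 7|·|-3y + 15|.
Require δ ≤ 2. Then |y + 7| < 2 gives |y| < 9, and by the triangle inequality |-3y + 15| ≤ 3·9 + 15 = 42.
Hence |(-3y^2 - 6y + 1) + 104| ≤ 42|y + 7| < ϵ provided |y + 7| < ϵ/42.
Take δ = min(2, ϵ/42). Then 0 < |y + 7| < δ gives both |y + 7| < 2 and |y + 7| < ϵ/42, so |(-3y^2 - 6y + 1) + 104| < ϵ.

δ = min(2, ϵ/42)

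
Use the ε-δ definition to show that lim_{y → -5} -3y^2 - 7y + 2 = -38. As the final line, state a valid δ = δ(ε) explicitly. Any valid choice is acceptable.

Let ε > 0. We want δ > 0 such that 0 < |y + 5| < δ implies |(-3y^2 - 7y + 2) + 38| < ε.
(-3y^2 - 7y + 2) + 38 = -3y^2 - 7y + 40 = (y + 5)(-3y + 8).
So |(-3y^2 - 7y + 2) + 38| = |y + 5|·|-3y + 8|.
Require δ ≤ 1. Then |y + 5| < 1 gives |y| < 6, and by the triangle inequality |-3y + 8| ≤ 3·6 + 8 = 26.
Hence |(-3y^2 - 7y + 2) + 38| ≤ 26|y + 5| < ε provided |y + 5| < ε/26.
Choosing δ = min(1, ε/26) ensures both conditions, hence |(-3y^2 - 7y + 2) + 38| < ε.

δ = min(1, ε/26)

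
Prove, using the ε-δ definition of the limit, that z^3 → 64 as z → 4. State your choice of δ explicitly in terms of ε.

Let ε > 0 be given. We seek δ > 0 with 0 < |z − 4| < δ ⇒ |z^3 − 64| < ε.
Factor: z^3 − 64 = (z − 4)(z^2 + 4z + 16), so |z^3 − 64| = |z − 4|·|z^2 + 4z + 16|.
Impose δ ≤ 1 so that |z| < 5; then |z^2 + 4z + 16| ≤ 61.
Hence |z^3 − 64| ≤ 61|z − 4|, which is < ε once |z − 4| < ε/61.
Take δ = min(1, ε/61). If 0 < |z − 4| < δ then both bounds hold and |z^3 − 64| ≤ 61|z − 4| < 61·(ε/61) = ε.

δ = min(1, ε/61)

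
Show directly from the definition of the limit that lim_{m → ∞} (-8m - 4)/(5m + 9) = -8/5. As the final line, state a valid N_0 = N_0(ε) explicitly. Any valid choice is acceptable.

N_0 = (52/25)/ε

Let ε > 0 be given. For m ≥ 1, |(-8m - 4)/(5m + 9) + 8/5| = |52|/(5(5m + 9)) = 52/(5(5m + 9)).
Since 5m + 9 ≥ 5m for m ≥ 1, this is ≤ 52/(5·5m) = (52/25)/m.
So |(-8m - 4)/(5m + 9) + 8/5| < ε whenever m > (52/25)/ε.
Take N_0 = (52/25)/ε. If m > N_0 then |(-8m - 4)/(5m + 9) + 8/5| ≤ (52/25)/m < ε.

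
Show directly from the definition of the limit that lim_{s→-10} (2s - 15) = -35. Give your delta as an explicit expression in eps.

Suppose eps > 0. We need delta > 0 so that 0 < |s + 10| < delta implies |(2s - 15) + 35| < eps.
|(2s - 15) + 35| = |2s + 20| = 2|s + 10|.
So 2|s + 10| < eps exactly when |s + 10| < eps/2.
Choosing delta = eps/2 gives |(2s - 15) + 35| = 2|s + 10| < eps whenever |s + 10| < delta.

delta = eps/2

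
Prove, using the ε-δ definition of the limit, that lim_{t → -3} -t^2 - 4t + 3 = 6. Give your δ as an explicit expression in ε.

δ = min(2, ε/6)

Let ε > 0. We want δ > 0 such that 0 < |t + 3| < δ implies |(-t^2 - 4t + 3) − 6| < ε.
(-t^2 - 4t + 3) − 6 = -t^2 - 4t - 3 = (t + 3)(-t - 1).
So |(-t^2 - 4t + 3) − 6| = |t + 3|·|-t - 1|.
Assume first that |t + 3| < 2, so |t| < 5. Then |-t - 1| ≤ 5 + 1 = 6.
Hence |(-t^2 - 4t + 3) − 6| ≤ 6|t + 3| < ε provided |t + 3| < ε/6.
Choosing δ = min(2, ε/6) ensures both conditions, hence |(-t^2 - 4t + 3) − 6| < ε.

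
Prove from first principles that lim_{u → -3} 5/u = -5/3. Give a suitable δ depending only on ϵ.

Let ϵ > 0 be given. We seek δ > 0 such that 0 < |u + 3| < δ implies |5/u + 5/3| < ϵ.
|5/u + 5/3| = 5·|-3 − u|/(3·|u|) = 5|u + 3|/(3|u|).
Restrict δ ≤ 3/2. Then |u + 3| < 3/2 gives |u| > 3/2, so 3|u| > 9/2.
Then |5/u + 5/3| < 5|u + 3|/(9/2), which is < ϵ when |u + 3| < (9/10)ϵ.
Take δ = min(3/2, (9/10)ϵ). Then 0 < |u + 3| < δ gives both |u + 3| < 3/2 and |u + 3| < (9/10)ϵ, so |5/u + 5/3| < ϵ.

δ = min(3/2, (9/10)ϵ)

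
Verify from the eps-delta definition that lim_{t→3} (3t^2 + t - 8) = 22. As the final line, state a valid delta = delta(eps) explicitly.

delta = min(1, eps/22)

Let eps > 0. We want delta > 0 such that 0 < |t − 3| < delta implies |(3t^2 + t - 8) − 22| < eps.
(3t^2 + t - 8) − 22 = 3t^2 + t - 30 = (t − 3)(3t + 10).
So |(3t^2 + t - 8) − 22| = |t − 3|·|3t + 10|.
Require delta ≤ 1. Then |t − 3| < 1 gives |t| < 4, and by the triangle inequality |3t + 10| ≤ 3·4 + 10 = 22.
Hence |(3t^2 + t - 8) − 22| ≤ 22|t − 3| < eps provided |t − 3| < eps/22.
Choosing delta = min(1, eps/22) ensures both conditions, hence |(3t^2 + t - 8) − 22| < eps.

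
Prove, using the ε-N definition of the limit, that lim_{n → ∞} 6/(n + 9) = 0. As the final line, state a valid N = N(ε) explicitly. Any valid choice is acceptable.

Let ε > 0. For n ≥ 1, |6/(n + 9) − 0| = 6/(n + 9) ≤ 6/n.
We need 6/n < ε, i.e. n > 6/ε.
Take N = 6/ε. If n > N then |6/(n + 9)| ≤ 6/n < ε.

N = 6/ε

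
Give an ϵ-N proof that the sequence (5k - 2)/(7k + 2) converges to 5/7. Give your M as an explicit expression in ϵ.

Fix ϵ > 0. For k ≥ 1, |(5k - 2)/(7k + 2) − (5/7)| = |-24|/(7(7k + 2)) = 24/(7(7k + 2)).
Since 7k + 2 ≥ 7k for k ≥ 1, this is ≤ 24/(7·7k) = (24/49)/k.
So |(5k - 2)/(7k + 2) − (5/7)| < ϵ whenever k > (24/49)/ϵ.
Take M = (24/49)/ϵ. If k > M then |(5k - 2)/(7k + 2) − (5/7)| ≤ (24/49)/k < ϵ.

M = (24/49)/ϵ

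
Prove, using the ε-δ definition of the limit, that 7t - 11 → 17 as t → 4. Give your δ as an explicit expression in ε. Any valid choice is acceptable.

Suppose ε > 0. We need δ > 0 so that 0 < |t − 4| < δ implies |(7t - 11) − 17| < ε.
|(7t - 11) − 17| = |7t - 28| = 7|t − 4|.
Thus it suffices that |t − 4| < ε/7.
Choosing δ = ε/7 gives |(7t - 11) − 17| = 7|t − 4| < ε whenever |t − 4| < δ.

δ = ε/7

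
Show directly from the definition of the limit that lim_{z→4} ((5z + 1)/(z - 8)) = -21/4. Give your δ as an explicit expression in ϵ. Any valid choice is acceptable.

Fix ϵ > 0. We want δ > 0 with 0 < |z − 4| < δ ⇒ |(5z + 1)/(z - 8) + 21/4| < ϵ.
Combining over a common denominator, (5z + 1)/(z - 8) + 21/4 = [(5z + 1)·(-4) − 21·(z - 8)] / [(-4)·(z - 8)] = -41(z − 4) / ((-4)(z - 8)).
So |(5z + 1)/(z - 8) + 21/4| = 41|z − 4| / (4·|z − 8|).
Restrict δ ≤ 2. Then |z − 4| < 2 gives |z − 8| = |(z − 4) + (-4)| ≥ 4 − 2 = 2.
Hence |(5z + 1)/(z - 8) + 21/4| < 41|z − 4|/(4·2) = (41/8)|z − 4|, which is < ϵ once |z − 4| < (8/41)ϵ.
Take δ = min(2, (8/41)ϵ). Then 0 < |z − 4| < δ forces both bounds, so |(5z + 1)/(z - 8) + 21/4| < ϵ.

δ = min(2, (8/41)ϵ)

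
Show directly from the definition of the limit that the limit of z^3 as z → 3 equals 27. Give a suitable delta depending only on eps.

delta = min(1, eps/37)

Suppose eps > 0. We seek delta > 0 with 0 < |z − 3| < delta ⇒ |z^3 − 27| < eps.
Factor: z^3 − 27 = (z − 3)(z^2 + 3z + 9), so |z^3 − 27| = |z − 3|·|z^2 + 3z + 9|.
Impose delta ≤ 1 so that |z| < 4; then |z^2 + 3z + 9| ≤ 37.
Hence |z^3 − 27| ≤ 37|z − 3|, which is < eps once |z − 3| < eps/37.
Take delta = min(1, eps/37). If 0 < |z − 3| < delta then both bounds hold and |z^3 − 27| ≤ 37|z − 3| < 37·(eps/37) = eps.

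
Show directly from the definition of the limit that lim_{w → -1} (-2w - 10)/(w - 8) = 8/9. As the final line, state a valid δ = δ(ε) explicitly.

δ = min(9/2, (81/52)ε)

Fix ε > 0. We want δ > 0 with 0 < |w + 1| < δ ⇒ |(-2w - 10)/(w - 8) − (8/9)| < ε.
Combining over a common denominator, (-2w - 10)/(w - 8) − (8/9) = [(-2w - 10)·(-9) − (-8)·(w - 8)] / [(-9)·(w - 8)] = 26(w + 1) / ((-9)(w - 8)).
So |(-2w - 10)/(w - 8) − (8/9)| = 26|w + 1| / (9·|w − 8|).
Require δ ≤ 9/2, so |w − 8| ≥ |-9| − |w + 1| > 9 − 9/2 = 9/2.
Hence |(-2w - 10)/(w - 8) − (8/9)| < 26|w + 1|/(9·(9/2)) = (52/81)|w + 1|, which is < ε once |w + 1| < (81/52)ε.
Take δ = min(9/2, (81/52)ε). Then 0 < |w + 1| < δ forces both bounds, so |(-2w - 10)/(w - 8) − (8/9)| < ε.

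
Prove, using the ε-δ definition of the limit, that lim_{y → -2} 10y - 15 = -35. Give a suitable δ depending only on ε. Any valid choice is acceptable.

δ = ε/10

Let ε > 0 be given. We need δ > 0 so that 0 < |y + 2| < δ implies |(10y - 15) + 35| < ε.
Since (10y - 15) + 35 = 10(y + 2), we have |(10y - 15) + 35| = 10|y + 2|.
Thus it suffices that |y + 2| < ε/10.
Take δ = ε/10. If 0 < |y + 2| < δ then |(10y - 15) + 35| = 10|y + 2| < 10·(ε/10) = ε.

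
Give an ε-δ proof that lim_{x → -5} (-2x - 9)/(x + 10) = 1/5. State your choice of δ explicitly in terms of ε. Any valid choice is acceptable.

Fix ε > 0. We want δ > 0 with 0 < |x + 5| < δ ⇒ |(-2x - 9)/(x + 10) − (1/5)| < ε.
Combining over a common denominator, (-2x - 9)/(x + 10) − (1/5) = [(-2x - 9)·5 − 1·(x + 10)] / [5·(x + 10)] = -11(x + 5) / (5(x + 10)).
So |(-2x - 9)/(x + 10) − (1/5)| = 11|x + 5| / (5·|x + 10|).
Restrict δ ≤ 5/2. Then |x + 5| < 5/2 gives |x + 10| = |(x + 5) + 5| ≥ 5 − 5/2 = 5/2.
Hence |(-2x - 9)/(x + 10) − (1/5)| < 11|x + 5|/(5·(5/2)) = (22/25)|x + 5|, which is < ε once |x + 5| < (25/22)ε.
Take δ = min(5/2, (25/22)ε). Then 0 < |x + 5| < δ forces both bounds, so |(-2x - 9)/(x + 10) − (1/5)| < ε.

δ = min(5/2, (25/22)ε)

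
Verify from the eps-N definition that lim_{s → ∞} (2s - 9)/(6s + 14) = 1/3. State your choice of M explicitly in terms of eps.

M = (41/18)/eps

Let eps > 0 be given. We seek M > 0 such that s > M implies |(2s - 9)/(6s + 14) − (1/3)| < eps.
(2s - 9)/(6s + 14) − (1/3) = (6(2s - 9) − 2(6s + 14)) / (6(6s + 14)) = -82/(6(6s + 14)).
For s > 0 we have 6s + 14 > 6s, so |(2s - 9)/(6s + 14) − (1/3)| = 82/(6(6s + 14)) < 82/(6·6s) = (41/18)/s.
Thus |(2s - 9)/(6s + 14) − (1/3)| < eps whenever s > (41/18)/eps.
Take M = (41/18)/eps. If s > M then |(2s - 9)/(6s + 14) − (1/3)| < (41/18)/s < eps.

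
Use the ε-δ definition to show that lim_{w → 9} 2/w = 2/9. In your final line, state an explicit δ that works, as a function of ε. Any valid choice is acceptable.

Fix ε > 0. We seek δ > 0 such that 0 < |w − 9| < δ implies |2/w − (2/9)| < ε.
|2/w − (2/9)| = 2·|9 − w|/(9·|w|) = 2|w − 9|/(9|w|).
Require δ ≤ 9/2 so that |w| > 9 − 9/2 = 9/2, hence 9|w| > 81/2.
Then |2/w − (2/9)| < 2|w − 9|/(81/2), which is < ε when |w − 9| < (81/4)ε.
Take δ = min(9/2, (81/4)ε). Then 0 < |w − 9| < δ gives both |w − 9| < 9/2 and |w − 9| < (81/4)ε, so |2/w − (2/9)| < ε.

δ = min(9/2, (81/4)ε)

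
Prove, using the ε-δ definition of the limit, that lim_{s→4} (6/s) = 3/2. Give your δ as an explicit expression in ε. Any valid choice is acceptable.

δ = min(2, (4/3)ε)

Let ε > 0. We seek δ > 0 such that 0 < |s − 4| < δ implies |6/s − (3/2)| < ε.
|6/s − (3/2)| = 6·|4 − s|/(4·|s|) = 6|s − 4|/(4|s|).
Restrict δ ≤ 2. Then |s − 4| < 2 gives |s| > 2, so 4|s| > 8.
Then |6/s − (3/2)| < 6|s − 4|/8, which is < ε when |s − 4| < (4/3)ε.
Take δ = min(2, (4/3)ε). Then 0 < |s − 4| < δ gives both |s − 4| < 2 and |s − 4| < (4/3)ε, so |6/s − (3/2)| < ε.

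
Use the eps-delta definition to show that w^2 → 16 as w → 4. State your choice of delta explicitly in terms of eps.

delta = min(2, eps/10)

Let eps > 0. We seek delta > 0 with 0 < |w − 4| < delta ⇒ |w^2 − 16| < eps.
Factor: w^2 − 16 = (w − 4)(w + 4), so |w^2 − 16| = |w − 4|·|w + 4|.
Impose delta ≤ 2 so that |w| < 6; then |w + 4| ≤ 10.
Hence |w^2 − 16| ≤ 10|w − 4|, which is < eps once |w − 4| < eps/10.
Take delta = min(2, eps/10). If 0 < |w − 4| < delta then both bounds hold and |w^2 − 16| ≤ 10|w − 4| < 10·(eps/10) = eps.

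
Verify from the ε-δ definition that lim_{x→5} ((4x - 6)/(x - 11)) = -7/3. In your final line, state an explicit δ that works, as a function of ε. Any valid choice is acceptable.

Let ε > 0 be given. We want δ > 0 with 0 < |x − 5| < δ ⇒ |(4x - 6)/(x - 11) + 7/3| < ε.
Combining over a common denominator, (4x - 6)/(x - 11) + 7/3 = [(4x - 6)·(-6) − 14·(x - 11)] / [(-6)·(x - 11)] = -38(x − 5) / ((-6)(x - 11)).
So |(4x - 6)/(x - 11) + 7/3| = 38|x − 5| / (6·|x − 11|).
Require δ ≤ 3, so |x − 11| ≥ |-6| − |x − 5| > 6 − 3 = 3.
Hence |(4x - 6)/(x - 11) + 7/3| < 38|x − 5|/(6·3) = (19/9)|x − 5|, which is < ε once |x − 5| < (9/19)ε.
Take δ = min(3, (9/19)ε). Then 0 < |x − 5| < δ forces both bounds, so |(4x - 6)/(x - 11) + 7/3| < ε.

δ = min(3, (9/19)ε)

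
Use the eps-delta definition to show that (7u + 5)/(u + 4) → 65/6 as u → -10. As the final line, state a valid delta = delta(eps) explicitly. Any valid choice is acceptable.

Fix eps > 0. We want delta > 0 with 0 < |u + 10| < delta ⇒ |(7u + 5)/(u + 4) − (65/6)| < eps.
Combining over a common denominator, (7u + 5)/(u + 4) − (65/6) = [(7u + 5)·(-6) − (-65)·(u + 4)] / [(-6)·(u + 4)] = 23(u + 10) / ((-6)(u + 4)).
So |(7u + 5)/(u + 4) − (65/6)| = 23|u + 10| / (6·|u + 4|).
Restrict delta ≤ 3. Then |u + 10| < 3 gives |u + 4| = |(u + 10) + (-6)| ≥ 6 − 3 = 3.
Hence |(7u + 5)/(u + 4) − (65/6)| < 23|u + 10|/(6·3) = (23/18)|u + 10|, which is < eps once |u + 10| < (18/23)eps.
Take delta = min(3, (18/23)eps). Then 0 < |u + 10| < delta forces both bounds, so |(7u + 5)/(u + 4) − (65/6)| < eps.

delta = min(3, (18/23)eps)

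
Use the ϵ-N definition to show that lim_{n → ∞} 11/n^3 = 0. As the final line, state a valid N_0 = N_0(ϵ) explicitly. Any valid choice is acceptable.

Let ϵ > 0. For n ≥ 1, |11/n^3 − 0| = 11/n^3.
11/n^3 < ϵ ⇔ n^3 > 11/ϵ ⇔ n > (11/ϵ)^{1/3}.
Take N_0 = (11/ϵ)^{1/3}. Then n > N_0 implies 11/n^3 < ϵ.

N_0 = (11/ϵ)^{1/3}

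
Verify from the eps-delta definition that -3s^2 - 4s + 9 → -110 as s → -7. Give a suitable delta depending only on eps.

delta = min(1, eps/41)

Suppose eps > 0. We want delta > 0 such that 0 < |s + 7| < delta implies |(-3s^2 - 4s + 9) + 110| < eps.
(-3s^2 - 4s + 9) + 110 = -3s^2 - 4s + 119 = (s + 7)(-3s + 17).
So |(-3s^2 - 4s + 9) + 110| = |s + 7|·|-3s + 17|.
Assume first that |s + 7| < 1, so |s| < 8. Then |-3s + 17| ≤ 3·8 + 17 = 41.
Hence |(-3s^2 - 4s + 9) + 110| ≤ 41|s + 7| < eps provided |s + 7| < eps/41.
Take delta = min(1, eps/41). Then 0 < |s + 7| < delta gives both |s + 7| < 1 and |s + 7| < eps/41, so |(-3s^2 - 4s + 9) + 110| < eps.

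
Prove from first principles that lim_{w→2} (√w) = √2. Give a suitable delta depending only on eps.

delta = min(2, √2·eps)

Fix eps > 0. We want delta > 0 such that 0 < |w − 2| < delta implies |√w − √2| < eps.
Rationalise: √w − √2 = (w − 2)/(√w + √2), so |√w − √2| = |w − 2|/(√w + √2).
Restrict delta ≤ 2 so that |w − 2| < 2 forces w > 0, and then √w + √2 > √2.
Hence |√w − √2| < |w − 2|/√2, which is < eps once |w − 2| < √2·eps.
Take delta = min(2, √2·eps). If 0 < |w − 2| < delta then w > 0 and |√w − √2| < |w − 2|/√2 < eps.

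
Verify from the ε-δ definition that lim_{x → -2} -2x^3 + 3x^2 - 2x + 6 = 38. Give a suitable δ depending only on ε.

δ = min(1, ε/55)

Let ε > 0. We want δ > 0 such that 0 < |x + 2| < δ implies |(-2x^3 + 3x^2 - 2x + 6) − 38| < ε.
(-2x^3 + 3x^2 - 2x + 6) − 38 = -2x^3 + 3x^2 - 2x - 32 = (x + 2)(-2x^2 + 7x - 16).
So |(-2x^3 + 3x^2 - 2x + 6) − 38| = |x + 2|·|-2x^2 + 7x - 16|.
Require δ ≤ 1. Then |x + 2| < 1 gives |x| < 3, and by the triangle inequality |-2x^2 + 7x - 16| ≤ 2·3^2 + 7·3 + 16 = 55.
Hence |(-2x^3 + 3x^2 - 2x + 6) − 38| ≤ 55|x + 2| < ε provided |x + 2| < ε/55.
Take δ = min(1, ε/55). Then 0 < |x + 2| < δ gives both |x + 2| < 1 and |x + 2| < ε/55, so |(-2x^3 + 3x^2 - 2x + 6) − 38| < ε.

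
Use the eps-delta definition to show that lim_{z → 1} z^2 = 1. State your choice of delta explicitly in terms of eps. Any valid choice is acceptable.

delta = min(1, eps/3)

Fix eps > 0. We seek delta > 0 with 0 < |z − 1| < delta ⇒ |z^2 − 1| < eps.
Factor: z^2 − 1 = (z − 1)(z + 1), so |z^2 − 1| = |z − 1|·|z + 1|.
Restrict delta ≤ 1. Then |z − 1| < 1 gives |z| < 2, so by the triangle inequality |z + 1| ≤ 2 + 1 = 3.
Hence |z^2 − 1| ≤ 3|z − 1|, which is < eps once |z − 1| < eps/3.
Take delta = min(1, eps/3). If 0 < |z − 1| < delta then both bounds hold and |z^2 − 1| ≤ 3|z − 1| < 3·(eps/3) = eps.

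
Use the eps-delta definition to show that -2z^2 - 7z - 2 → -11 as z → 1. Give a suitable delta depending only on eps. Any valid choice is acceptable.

delta = min(2, eps/15)

Suppose eps > 0. We want delta > 0 such that 0 < |z − 1| < delta implies |(-2z^2 - 7z - 2) + 11| < eps.
(-2z^2 - 7z - 2) + 11 = -2z^2 - 7z + 9 = (z − 1)(-2z - 9).
So |(-2z^2 - 7z - 2) + 11| = |z − 1|·|-2z - 9|.
Require delta ≤ 2. Then |z − 1| < 2 gives |z| < 3, and by the triangle inequality |-2z - 9| ≤ 2·3 + 9 = 15.
Hence |(-2z^2 - 7z - 2) + 11| ≤ 15|z − 1| < eps provided |z − 1| < eps/15.
Take delta = min(2, eps/15). Then 0 < |z − 1| < delta gives both |z − 1| < 2 and |z − 1| < eps/15, so |(-2z^2 - 7z - 2) + 11| < eps.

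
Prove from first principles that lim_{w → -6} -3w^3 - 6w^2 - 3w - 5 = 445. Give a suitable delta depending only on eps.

Fix eps > 0. We want delta > 0 such that 0 < |w + 6| < delta implies |(-3w^3 - 6w^2 - 3w - 5) − 445| < eps.
(-3w^3 - 6w^2 - 3w - 5) − 445 = -3w^3 - 6w^2 - 3w - 450 = (w + 6)(-3w^2 + 12w - 75).
So |(-3w^3 - 6w^2 - 3w - 5) − 445| = |w + 6|·|-3w^2 + 12w - 75|.
Require delta ≤ 2. Then |w + 6| < 2 gives |w| < 8, and by the triangle inequality |-3w^2 + 12w - 75| ≤ 3·8^2 + 12·8 + 75 = 363.
Hence |(-3w^3 - 6w^2 - 3w - 5) − 445| ≤ 363|w + 6| < eps provided |w + 6| < eps/363.
Take delta = min(2, eps/363). Then 0 < |w + 6| < delta gives both |w + 6| < 2 and |w + 6| < eps/363, so |(-3w^3 - 6w^2 - 3w - 5) − 445| < eps.

delta = min(2, eps/363)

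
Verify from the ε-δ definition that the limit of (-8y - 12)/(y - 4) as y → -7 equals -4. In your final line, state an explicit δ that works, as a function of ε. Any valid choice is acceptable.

δ = min(11/2, (11/8)ε)

Suppose ε > 0. We want δ > 0 with 0 < |y + 7| < δ ⇒ |(-8y - 12)/(y - 4) + 4| < ε.
Combining over a common denominator, (-8y - 12)/(y - 4) + 4 = [(-8y - 12)·(-11) − 44·(y - 4)] / [(-11)·(y - 4)] = 44(y + 7) / ((-11)(y - 4)).
So |(-8y - 12)/(y - 4) + 4| = 44|y + 7| / (11·|y − 4|).
Restrict δ ≤ 11/2. Then |y + 7| < 11/2 gives |y − 4| = |(y + 7) + (-11)| ≥ 11 − 11/2 = 11/2.
Hence |(-8y - 12)/(y - 4) + 4| < 44|y + 7|/(11·(11/2)) = (8/11)|y + 7|, which is < ε once |y + 7| < (11/8)ε.
Take δ = min(11/2, (11/8)ε). Then 0 < |y + 7| < δ forces both bounds, so |(-8y - 12)/(y - 4) + 4| < ε.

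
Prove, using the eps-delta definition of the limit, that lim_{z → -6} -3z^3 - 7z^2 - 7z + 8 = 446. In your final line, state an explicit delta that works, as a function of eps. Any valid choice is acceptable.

delta = min(2, eps/353)

Let eps > 0 be given. We want delta > 0 such that 0 < |z + 6| < delta implies |(-3z^3 - 7z^2 - 7z + 8) − 446| < eps.
(-3z^3 - 7z^2 - 7z + 8) − 446 = -3z^3 - 7z^2 - 7z - 438 = (z + 6)(-3z^2 + 11z - 73).
So |(-3z^3 - 7z^2 - 7z + 8) − 446| = |z + 6|·|-3z^2 + 11z - 73|.
Require delta ≤ 2. Then |z + 6| < 2 gives |z| < 8, and by the triangle inequality |-3z^2 + 11z - 73| ≤ 3·8^2 + 11·8 + 73 = 353.
Hence |(-3z^3 - 7z^2 - 7z + 8) − 446| ≤ 353|z + 6| < eps provided |z + 6| < eps/353.
Take delta = min(2, eps/353). Then 0 < |z + 6| < delta gives both |z + 6| < 2 and |z + 6| < eps/353, so |(-3z^3 - 7z^2 - 7z + 8) − 446| < eps.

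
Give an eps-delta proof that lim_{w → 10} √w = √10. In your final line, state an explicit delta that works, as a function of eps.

Let eps > 0 be given. We want delta > 0 such that 0 < |w − 10| < delta implies |√w − √10| < eps.
Rationalise: √w − √10 = (w − 10)/(√w + √10), so |√w − √10| = |w − 10|/(√w + √10).
Restrict delta ≤ 10 so that |w − 10| < 10 forces w > 0, and then √w + √10 > √10.
Hence |√w − √10| < |w − 10|/√10, which is < eps once |w − 10| < √10·eps.
Take delta = min(10, √10·eps). If 0 < |w − 10| < delta then w > 0 and |√w − √10| < |w − 10|/√10 < eps.

delta = min(10, √10·eps)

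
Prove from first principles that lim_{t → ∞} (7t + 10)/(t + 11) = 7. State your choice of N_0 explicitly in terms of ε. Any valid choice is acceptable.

N_0 = 67/ε

Let ε > 0 be given. We seek N_0 > 0 such that t > N_0 implies |(7t + 10)/(t + 11) − 7| < ε.
(7t + 10)/(t + 11) − 7 = ((7t + 10) − 7(t + 11)) / ((t + 11)) = -67/((t + 11)).
For t > 0 we have t + 11 > t, so |(7t + 10)/(t + 11) − 7| = 67/((t + 11)) < 67/(t) = 67/t.
Thus |(7t + 10)/(t + 11) − 7| < ε whenever t > 67/ε.
Take N_0 = 67/ε. If t > N_0 then |(7t + 10)/(t + 11) − 7| < 67/t < ε.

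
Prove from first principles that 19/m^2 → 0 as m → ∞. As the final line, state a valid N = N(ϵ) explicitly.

N = (19/ϵ)^{1/2}

Suppose ϵ > 0. For m ≥ 1, |19/m^2 − 0| = 19/m^2.
19/m^2 < ϵ ⇔ m^2 > 19/ϵ ⇔ m > (19/ϵ)^{1/2}.
Take N = (19/ϵ)^{1/2}. Then m > N implies 19/m^2 < ϵ.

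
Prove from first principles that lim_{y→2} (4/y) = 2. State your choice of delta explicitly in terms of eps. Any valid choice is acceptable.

Let eps > 0. We seek delta > 0 such that 0 < |y − 2| < delta implies |4/y − 2| < eps.
|4/y − 2| = 4·|2 − y|/(2·|y|) = 4|y − 2|/(2|y|).
Restrict delta ≤ 1. Then |y − 2| < 1 gives |y| > 1, so 2|y| > 2.
Then |4/y − 2| < 4|y − 2|/2, which is < eps when |y − 2| < (1/2)eps.
Take delta = min(1, (1/2)eps). Then 0 < |y − 2| < delta gives both |y − 2| < 1 and |y − 2| < (1/2)eps, so |4/y − 2| < eps.

delta = min(1, (1/2)eps)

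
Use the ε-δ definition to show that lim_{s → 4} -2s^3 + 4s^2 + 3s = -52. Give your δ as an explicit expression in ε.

δ = min(1, ε/83)

Fix ε > 0. We want δ > 0 such that 0 < |s − 4| < δ implies |(-2s^3 + 4s^2 + 3s) + 52| < ε.
(-2s^3 + 4s^2 + 3s) + 52 = -2s^3 + 4s^2 + 3s + 52 = (s − 4)(-2s^2 - 4s - 13).
So |(-2s^3 + 4s^2 + 3s) + 52| = |s − 4|·|-2s^2 - 4s - 13|.
Assume first that |s − 4| < 1, so |s| < 5. Then |-2s^2 - 4s - 13| ≤ 2·5^2 + 4·5 + 13 = 83.
Hence |(-2s^3 + 4s^2 + 3s) + 52| ≤ 83|s − 4| < ε provided |s − 4| < ε/83.
Take δ = min(1, ε/83). Then 0 < |s − 4| < δ gives both |s − 4| < 1 and |s − 4| < ε/83, so |(-2s^3 + 4s^2 + 3s) + 52| < ε.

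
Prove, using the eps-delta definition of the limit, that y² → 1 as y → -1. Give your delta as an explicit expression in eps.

Let eps > 0. We seek delta > 0 with 0 < |y + 1| < delta ⇒ |y² − 1| < eps.
Factor: y² − 1 = (y + 1)(y - 1), so |y² − 1| = |y + 1|·|y - 1|.
Impose delta ≤ 2 so that |y| < 3; then |y - 1| ≤ 4.
Hence |y² − 1| ≤ 4|y + 1|, which is < eps once |y + 1| < eps/4.
Take delta = min(2, eps/4). If 0 < |y + 1| < delta then both bounds hold and |y² − 1| ≤ 4|y + 1| < 4·(eps/4) = eps.

delta = min(2, eps/4)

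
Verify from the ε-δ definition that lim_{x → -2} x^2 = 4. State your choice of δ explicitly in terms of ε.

δ = min(1, ε/5)

Fix ε > 0. We seek δ > 0 with 0 < |x + 2| < δ ⇒ |x^2 − 4| < ε.
Factor: x^2 − 4 = (x + 2)(x - 2), so |x^2 − 4| = |x + 2|·|x - 2|.
Impose δ ≤ 1 so that |x| < 3; then |x - 2| ≤ 5.
Hence |x^2 − 4| ≤ 5|x + 2|, which is < ε once |x + 2| < ε/5.
Take δ = min(1, ε/5). If 0 < |x + 2| < δ then both bounds hold and |x^2 − 4| ≤ 5|x + 2| < 5·(ε/5) = ε.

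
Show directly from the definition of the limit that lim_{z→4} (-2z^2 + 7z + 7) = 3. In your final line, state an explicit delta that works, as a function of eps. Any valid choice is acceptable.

Fix eps > 0. We want delta > 0 such that 0 < |z − 4| < delta implies |(-2z^2 + 7z + 7) − 3| < eps.
(-2z^2 + 7z + 7) − 3 = -2z^2 + 7z + 4 = (z − 4)(-2z - 1).
So |(-2z^2 + 7z + 7) − 3| = |z − 4|·|-2z - 1|.
Require delta ≤ 1. Then |z − 4| < 1 gives |z| < 5, and by the triangle inequality |-2z - 1| ≤ 2·5 + 1 = 11.
Hence |(-2z^2 + 7z + 7) − 3| ≤ 11|z − 4| < eps provided |z − 4| < eps/11.
Choosing delta = min(1, eps/11) ensures both conditions, hence |(-2z^2 + 7z + 7) − 3| < eps.

delta = min(1, eps/11)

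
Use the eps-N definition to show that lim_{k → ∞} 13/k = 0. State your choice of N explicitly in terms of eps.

N = 13/eps

Let eps > 0 be given. For k ≥ 1, |13/k − 0| = 13/(k) ≤ 13/k.
We need 13/k < eps, i.e. k > 13/eps.
Take N = 13/eps. If k > N then |13/k| ≤ 13/k < eps.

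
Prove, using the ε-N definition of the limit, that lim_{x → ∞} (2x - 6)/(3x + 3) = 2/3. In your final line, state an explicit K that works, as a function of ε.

K = (8/3)/ε

Fix ε > 0. We seek K > 0 such that x > K implies |(2x - 6)/(3x + 3) − (2/3)| < ε.
(2x - 6)/(3x + 3) − (2/3) = (3(2x - 6) − 2(3x + 3)) / (3(3x + 3)) = -24/(3(3x + 3)).
For x > 0 we have 3x + 3 > 3x, so |(2x - 6)/(3x + 3) − (2/3)| = 24/(3(3x + 3)) < 24/(3·3x) = (8/3)/x.
Thus |(2x - 6)/(3x + 3) − (2/3)| < ε whenever x > (8/3)/ε.
Take K = (8/3)/ε. If x > K then |(2x - 6)/(3x + 3) − (2/3)| < (8/3)/x < ε.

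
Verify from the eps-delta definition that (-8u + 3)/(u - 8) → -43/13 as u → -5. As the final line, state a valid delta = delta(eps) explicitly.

delta = min(13/2, (169/122)eps)

Let eps > 0 be given. We want delta > 0 with 0 < |u + 5| < delta ⇒ |(-8u + 3)/(u - 8) + 43/13| < eps.
Combining over a common denominator, (-8u + 3)/(u - 8) + 43/13 = [(-8u + 3)·(-13) − 43·(u - 8)] / [(-13)·(u - 8)] = 61(u + 5) / ((-13)(u - 8)).
So |(-8u + 3)/(u - 8) + 43/13| = 61|u + 5| / (13·|u − 8|).
Restrict delta ≤ 13/2. Then |u + 5| < 13/2 gives |u − 8| = |(u + 5) + (-13)| ≥ 13 − 13/2 = 13/2.
Hence |(-8u + 3)/(u - 8) + 43/13| < 61|u + 5|/(13·(13/2)) = (122/169)|u + 5|, which is < eps once |u + 5| < (169/122)eps.
Take delta = min(13/2, (169/122)eps). Then 0 < |u + 5| < delta forces both bounds, so |(-8u + 3)/(u - 8) + 43/13| < eps.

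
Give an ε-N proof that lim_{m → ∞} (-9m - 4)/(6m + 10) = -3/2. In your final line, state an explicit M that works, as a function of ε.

M = (11/6)/ε

Let ε > 0 be given. For m ≥ 1, |(-9m - 4)/(6m + 10) + 3/2| = |66|/(6(6m + 10)) = 66/(6(6m + 10)).
Since 6m + 10 ≥ 6m for m ≥ 1, this is ≤ 66/(6·6m) = (11/6)/m.
So |(-9m - 4)/(6m + 10) + 3/2| < ε whenever m > (11/6)/ε.
Take M = (11/6)/ε. If m > M then |(-9m - 4)/(6m + 10) + 3/2| ≤ (11/6)/m < ε.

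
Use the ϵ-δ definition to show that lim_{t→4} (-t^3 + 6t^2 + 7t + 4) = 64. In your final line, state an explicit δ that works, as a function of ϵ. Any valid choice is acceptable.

δ = min(1, ϵ/50)

Let ϵ > 0 be given. We want δ > 0 such that 0 < |t − 4| < δ implies |(-t^3 + 6t^2 + 7t + 4) − 64| < ϵ.
(-t^3 + 6t^2 + 7t + 4) − 64 = -t^3 + 6t^2 + 7t - 60 = (t − 4)(-t^2 + 2t + 15).
So |(-t^3 + 6t^2 + 7t + 4) − 64| = |t − 4|·|-t^2 + 2t + 15|.
Assume first that |t − 4| < 1, so |t| < 5. Then |-t^2 + 2t + 15| ≤ 5^2 + 2·5 + 15 = 50.
Hence |(-t^3 + 6t^2 + 7t + 4) − 64| ≤ 50|t − 4| < ϵ provided |t − 4| < ϵ/50.
Take δ = min(1, ϵ/50). Then 0 < |t − 4| < δ gives both |t − 4| < 1 and |t − 4| < ϵ/50, so |(-t^3 + 6t^2 + 7t + 4) − 64| < ϵ.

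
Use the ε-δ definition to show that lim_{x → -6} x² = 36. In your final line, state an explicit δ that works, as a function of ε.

δ = min(2, ε/14)

Let ε > 0 be given. We seek δ > 0 with 0 < |x + 6| < δ ⇒ |x² − 36| < ε.
Factor: x² − 36 = (x + 6)(x - 6), so |x² − 36| = |x + 6|·|x - 6|.
Restrict δ ≤ 2. Then |x + 6| < 2 gives |x| < 8, so by the triangle inequality |x - 6| ≤ 8 + 6 = 14.
Hence |x² − 36| ≤ 14|x + 6|, which is < ε once |x + 6| < ε/14.
Take δ = min(2, ε/14). If 0 < |x + 6| < δ then both bounds hold and |x² − 36| ≤ 14|x + 6| < 14·(ε/14) = ε.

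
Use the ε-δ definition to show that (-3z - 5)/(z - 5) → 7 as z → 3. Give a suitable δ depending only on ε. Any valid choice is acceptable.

Let ε > 0 be given. We want δ > 0 with 0 < |z − 3| < δ ⇒ |(-3z - 5)/(z - 5) − 7| < ε.
Combining over a common denominator, (-3z - 5)/(z - 5) − 7 = [(-3z - 5)·(-2) − (-14)·(z - 5)] / [(-2)·(z - 5)] = 20(z − 3) / ((-2)(z - 5)).
So |(-3z - 5)/(z - 5) − 7| = 20|z − 3| / (2·|z − 5|).
Require δ ≤ 1, so |z − 5| ≥ |-2| − |z − 3| > 2 − 1 = 1.
Hence |(-3z - 5)/(z - 5) − 7| < 20|z − 3|/(2·1) = 10|z − 3|, which is < ε once |z − 3| < (1/10)ε.
Take δ = min(1, (1/10)ε). Then 0 < |z − 3| < δ forces both bounds, so |(-3z - 5)/(z - 5) − 7| < ε.

δ = min(1, (1/10)ε)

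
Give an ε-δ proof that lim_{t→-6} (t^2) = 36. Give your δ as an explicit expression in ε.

Suppose ε > 0. We seek δ > 0 with 0 < |t + 6| < δ ⇒ |t^2 − 36| < ε.
Factor: t^2 − 36 = (t + 6)(t - 6), so |t^2 − 36| = |t + 6|·|t - 6|.
Restrict δ ≤ 2. Then |t + 6| < 2 gives |t| < 8, so by the triangle inequality |t - 6| ≤ 8 + 6 = 14.
Hence |t^2 − 36| ≤ 14|t + 6|, which is < ε once |t + 6| < ε/14.
Take δ = min(2, ε/14). If 0 < |t + 6| < δ then both bounds hold and |t^2 − 36| ≤ 14|t + 6| < 14·(ε/14) = ε.

δ = min(2, ε/14)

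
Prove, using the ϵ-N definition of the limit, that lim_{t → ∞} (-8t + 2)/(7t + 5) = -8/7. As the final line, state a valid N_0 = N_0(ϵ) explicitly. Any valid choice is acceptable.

N_0 = (54/49)/ϵ

Suppose ϵ > 0. We seek N_0 > 0 such that t > N_0 implies |(-8t + 2)/(7t + 5) + 8/7| < ϵ.
(-8t + 2)/(7t + 5) + 8/7 = (7(-8t + 2) − (-8)(7t + 5)) / (7(7t + 5)) = 54/(7(7t + 5)).
For t > 0 we have 7t + 5 > 7t, so |(-8t + 2)/(7t + 5) + 8/7| = 54/(7(7t + 5)) < 54/(7·7t) = (54/49)/t.
Thus |(-8t + 2)/(7t + 5) + 8/7| < ϵ whenever t > (54/49)/ϵ.
Take N_0 = (54/49)/ϵ. If t > N_0 then |(-8t + 2)/(7t + 5) + 8/7| < (54/49)/t < ϵ.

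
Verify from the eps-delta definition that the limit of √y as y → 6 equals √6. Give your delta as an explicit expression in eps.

delta = min(6, √6·eps)

Let eps > 0 be given. We want delta > 0 such that 0 < |y − 6| < delta implies |√y − √6| < eps.
Multiplying by the conjugate, |√y − √6| = |y − 6|/(√y + √6).
Restrict delta ≤ 6 so that |y − 6| < 6 forces y > 0, and then √y + √6 > √6.
Hence |√y − √6| < |y − 6|/√6, which is < eps once |y − 6| < √6·eps.
Take delta = min(6, √6·eps). If 0 < |y − 6| < delta then y > 0 and |√y − √6| < |y − 6|/√6 < eps.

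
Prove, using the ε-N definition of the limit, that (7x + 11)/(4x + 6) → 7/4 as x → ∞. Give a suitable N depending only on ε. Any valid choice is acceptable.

N = (1/8)/ε

Suppose ε > 0. We seek N > 0 such that x > N implies |(7x + 11)/(4x + 6) − (7/4)| < ε.
(7x + 11)/(4x + 6) − (7/4) = (4(7x + 11) − 7(4x + 6)) / (4(4x + 6)) = 2/(4(4x + 6)).
For x > 0 we have 4x + 6 > 4x, so |(7x + 11)/(4x + 6) − (7/4)| = 2/(4(4x + 6)) < 2/(4·4x) = (1/8)/x.
Thus |(7x + 11)/(4x + 6) − (7/4)| < ε whenever x > (1/8)/ε.
Take N = (1/8)/ε. If x > N then |(7x + 11)/(4x + 6) − (7/4)| < (1/8)/x < ε.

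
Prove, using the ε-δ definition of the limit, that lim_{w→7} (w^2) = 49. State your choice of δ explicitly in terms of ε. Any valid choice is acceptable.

δ = min(2, ε/16)

Let ε > 0. We seek δ > 0 with 0 < |w − 7| < δ ⇒ |w^2 − 49| < ε.
Factor: w^2 − 49 = (w − 7)(w + 7), so |w^2 − 49| = |w − 7|·|w + 7|.
Impose δ ≤ 2 so that |w| < 9; then |w + 7| ≤ 16.
Hence |w^2 − 49| ≤ 16|w − 7|, which is < ε once |w − 7| < ε/16.
Take δ = min(2, ε/16). If 0 < |w − 7| < δ then both bounds hold and |w^2 − 49| ≤ 16|w − 7| < 16·(ε/16) = ε.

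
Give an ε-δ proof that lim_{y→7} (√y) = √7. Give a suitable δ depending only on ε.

δ = min(7, √7·ε)

Let ε > 0. We want δ > 0 such that 0 < |y − 7| < δ implies |√y − √7| < ε.
Multiplying by the conjugate, |√y − √7| = |y − 7|/(√y + √7).
Restrict δ ≤ 7 so that |y − 7| < 7 forces y > 0, and then √y + √7 > √7.
Hence |√y − √7| < |y − 7|/√7, which is < ε once |y − 7| < √7·ε.
Take δ = min(7, √7·ε). If 0 < |y − 7| < δ then y > 0 and |√y − √7| < |y − 7|/√7 < ε.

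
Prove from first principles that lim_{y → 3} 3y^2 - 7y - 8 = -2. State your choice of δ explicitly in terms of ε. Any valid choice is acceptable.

Let ε > 0. We want δ > 0 such that 0 < |y − 3| < δ implies |(3y^2 - 7y - 8) + 2| < ε.
(3y^2 - 7y - 8) + 2 = 3y^2 - 7y - 6 = (y − 3)(3y + 2).
So |(3y^2 - 7y - 8) + 2| = |y − 3|·|3y + 2|.
Assume first that |y − 3| < 1, so |y| < 4. Then |3y + 2| ≤ 3·4 + 2 = 14.
Hence |(3y^2 - 7y - 8) + 2| ≤ 14|y − 3| < ε provided |y − 3| < ε/14.
Choosing δ = min(1, ε/14) ensures both conditions, hence |(3y^2 - 7y - 8) + 2| < ε.

δ = min(1, ε/14)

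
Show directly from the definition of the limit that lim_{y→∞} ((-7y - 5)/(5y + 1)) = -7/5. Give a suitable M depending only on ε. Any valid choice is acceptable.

Let ε > 0 be given. We seek M > 0 such that y > M implies |(-7y - 5)/(5y + 1) + 7/5| < ε.
(-7y - 5)/(5y + 1) + 7/5 = (5(-7y - 5) − (-7)(5y + 1)) / (5(5y + 1)) = -18/(5(5y + 1)).
For y > 0 we have 5y + 1 > 5y, so |(-7y - 5)/(5y + 1) + 7/5| = 18/(5(5y + 1)) < 18/(5·5y) = (18/25)/y.
Thus |(-7y - 5)/(5y + 1) + 7/5| < ε whenever y > (18/25)/ε.
Take M = (18/25)/ε. If y > M then |(-7y - 5)/(5y + 1) + 7/5| < (18/25)/y < ε.

M = (18/25)/ε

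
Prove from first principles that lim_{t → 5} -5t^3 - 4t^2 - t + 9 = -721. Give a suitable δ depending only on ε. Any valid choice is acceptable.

Fix ε > 0. We want δ > 0 such that 0 < |t − 5| < δ implies |(-5t^3 - 4t^2 - t + 9) + 721| < ε.
(-5t^3 - 4t^2 - t + 9) + 721 = -5t^3 - 4t^2 - t + 730 = (t − 5)(-5t^2 - 29t - 146).
So |(-5t^3 - 4t^2 - t + 9) + 721| = |t − 5|·|-5t^2 - 29t - 146|.
Assume first that |t − 5| < 2, so |t| < 7. Then |-5t^2 - 29t - 146| ≤ 5·7^2 + 29·7 + 146 = 594.
Hence |(-5t^3 - 4t^2 - t + 9) + 721| ≤ 594|t − 5| < ε provided |t − 5| < ε/594.
Take δ = min(2, ε/594). Then 0 < |t − 5| < δ gives both |t − 5| < 2 and |t − 5| < ε/594, so |(-5t^3 - 4t^2 - t + 9) + 721| < ε.

δ = min(2, ε/594)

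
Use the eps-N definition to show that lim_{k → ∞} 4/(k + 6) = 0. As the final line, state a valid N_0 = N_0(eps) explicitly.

Let eps > 0. For k ≥ 1, |4/(k + 6) − 0| = 4/(k + 6) ≤ 4/k.
We need 4/k < eps, i.e. k > 4/eps.
Take N_0 = 4/eps. If k > N_0 then |4/(k + 6)| ≤ 4/k < eps.

N_0 = 4/eps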